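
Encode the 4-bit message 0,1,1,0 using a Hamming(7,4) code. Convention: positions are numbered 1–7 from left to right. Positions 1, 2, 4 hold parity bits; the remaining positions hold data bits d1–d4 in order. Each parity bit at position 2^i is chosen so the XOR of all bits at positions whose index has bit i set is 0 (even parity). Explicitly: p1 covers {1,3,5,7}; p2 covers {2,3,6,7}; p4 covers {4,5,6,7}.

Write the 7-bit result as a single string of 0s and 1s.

1100110

Place data at non-parity positions: p1 p2 0 p4 1 1 0
p1 (pos 1,3,5,7): XOR of data positions = 0⊕1⊕0 = 1
p2 (pos 2,3,6,7): XOR of data positions = 0⊕1⊕0 = 1
p4 (pos 4,5,6,7): XOR of data positions = 1⊕1⊕0 = 0
Codeword: 1100110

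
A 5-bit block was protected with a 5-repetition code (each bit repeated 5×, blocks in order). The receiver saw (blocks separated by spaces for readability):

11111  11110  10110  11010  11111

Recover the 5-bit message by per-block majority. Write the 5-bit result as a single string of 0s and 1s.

Block 1 (11111): 5 ones → 1
Block 2 (11110): 4 ones → 1
Block 3 (10110): 3 ones → 1
Block 4 (11010): 3 ones → 1
Block 5 (11111): 5 ones → 1

11111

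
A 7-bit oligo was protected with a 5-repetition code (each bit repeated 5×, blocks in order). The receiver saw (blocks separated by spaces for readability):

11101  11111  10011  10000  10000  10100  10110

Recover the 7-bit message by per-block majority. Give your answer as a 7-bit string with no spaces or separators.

1110001

Block 1 (11101): 4 ones → 1
Block 2 (11111): 5 ones → 1
Block 3 (10011): 3 ones → 1
Block 4 (10000): 1 one → 0
Block 5 (10000): 1 one → 0
Block 6 (10100): 2 ones → 0
Block 7 (10110): 3 ones → 1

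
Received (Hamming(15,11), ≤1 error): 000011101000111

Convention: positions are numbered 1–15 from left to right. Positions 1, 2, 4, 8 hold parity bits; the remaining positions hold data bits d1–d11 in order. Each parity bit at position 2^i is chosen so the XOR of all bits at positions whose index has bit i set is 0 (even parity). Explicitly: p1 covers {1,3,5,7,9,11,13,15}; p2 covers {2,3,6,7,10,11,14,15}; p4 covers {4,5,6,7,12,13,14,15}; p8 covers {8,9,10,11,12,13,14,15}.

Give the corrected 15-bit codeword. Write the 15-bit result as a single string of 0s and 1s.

100011101000111

s1 (pos 1,3,5,7,9,11,13,15): 0⊕0⊕1⊕1⊕1⊕0⊕1⊕1 = 1
s2 (pos 2,3,6,7,10,11,14,15): 0⊕0⊕1⊕1⊕0⊕0⊕1⊕1 = 0
s4 (pos 4,5,6,7,12,13,14,15): 0⊕1⊕1⊕1⊕0⊕1⊕1⊕1 = 0
s8 (pos 8,9,10,11,12,13,14,15): 0⊕1⊕0⊕0⊕0⊕1⊕1⊕1 = 0
Syndrome s8…s1 = 0001 → error at position 1.
Flip position 1: 000011101000111 → 100011101000111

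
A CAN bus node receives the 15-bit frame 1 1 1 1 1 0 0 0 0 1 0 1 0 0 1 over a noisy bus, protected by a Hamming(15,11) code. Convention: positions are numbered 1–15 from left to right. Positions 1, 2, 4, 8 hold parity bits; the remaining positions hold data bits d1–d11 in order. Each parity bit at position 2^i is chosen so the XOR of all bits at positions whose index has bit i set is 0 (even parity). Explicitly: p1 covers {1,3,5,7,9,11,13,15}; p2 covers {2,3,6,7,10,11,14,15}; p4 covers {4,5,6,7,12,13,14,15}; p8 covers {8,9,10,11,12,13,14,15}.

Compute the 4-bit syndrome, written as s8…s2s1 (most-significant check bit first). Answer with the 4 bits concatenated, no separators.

s1 (pos 1,3,5,7,9,11,13,15): 1⊕1⊕1⊕0⊕0⊕0⊕0⊕1 = 0
s2 (pos 2,3,6,7,10,11,14,15): 1⊕1⊕0⊕0⊕1⊕0⊕0⊕1 = 0
s4 (pos 4,5,6,7,12,13,14,15): 1⊕1⊕0⊕0⊕1⊕0⊕0⊕1 = 0
s8 (pos 8,9,10,11,12,13,14,15): 0⊕0⊕1⊕0⊕1⊕0⊕0⊕1 = 1
Syndrome s8…s1 = 1000 → error at position 8.

1000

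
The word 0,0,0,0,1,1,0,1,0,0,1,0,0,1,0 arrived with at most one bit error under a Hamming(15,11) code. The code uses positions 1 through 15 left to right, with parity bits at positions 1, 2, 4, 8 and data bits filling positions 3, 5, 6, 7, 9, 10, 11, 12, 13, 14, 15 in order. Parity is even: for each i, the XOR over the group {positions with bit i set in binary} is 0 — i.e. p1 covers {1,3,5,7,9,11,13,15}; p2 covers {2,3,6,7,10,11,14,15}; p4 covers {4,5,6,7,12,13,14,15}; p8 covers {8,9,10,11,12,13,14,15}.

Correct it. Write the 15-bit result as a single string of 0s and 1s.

000011010010000

s1 (pos 1,3,5,7,9,11,13,15): 0⊕0⊕1⊕0⊕0⊕1⊕0⊕0 = 0
s2 (pos 2,3,6,7,10,11,14,15): 0⊕0⊕1⊕0⊕0⊕1⊕1⊕0 = 1
s4 (pos 4,5,6,7,12,13,14,15): 0⊕1⊕1⊕0⊕0⊕0⊕1⊕0 = 1
s8 (pos 8,9,10,11,12,13,14,15): 1⊕0⊕0⊕1⊕0⊕0⊕1⊕0 = 1
Syndrome s8…s1 = 1110 → error at position 14.
Flip position 14: 000011010010010 → 000011010010000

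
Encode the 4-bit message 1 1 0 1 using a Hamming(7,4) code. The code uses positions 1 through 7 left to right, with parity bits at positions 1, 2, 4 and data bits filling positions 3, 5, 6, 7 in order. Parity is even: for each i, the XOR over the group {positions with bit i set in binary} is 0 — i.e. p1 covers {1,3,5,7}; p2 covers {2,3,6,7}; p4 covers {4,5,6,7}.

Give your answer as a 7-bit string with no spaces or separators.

Place data at non-parity positions: p1 p2 1 p4 1 0 1
p1 (pos 1,3,5,7): XOR of data positions = 1⊕1⊕1 = 1
p2 (pos 2,3,6,7): XOR of data positions = 1⊕0⊕1 = 0
p4 (pos 4,5,6,7): XOR of data positions = 1⊕0⊕1 = 0
Codeword: 1010101

1010101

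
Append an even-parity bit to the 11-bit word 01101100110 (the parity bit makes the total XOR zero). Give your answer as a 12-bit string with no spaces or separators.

011011001100

XOR of the 11 data bits: 0⊕1⊕1⊕0⊕1⊕1⊕0⊕0⊕1⊕1⊕0 = 0
Parity bit = 0 (so all 12 bits XOR to 0).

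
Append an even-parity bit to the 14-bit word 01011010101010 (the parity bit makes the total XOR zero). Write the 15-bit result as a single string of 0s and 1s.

XOR of the 14 data bits: 0⊕1⊕0⊕1⊕1⊕0⊕1⊕0⊕1⊕0⊕1⊕0⊕1⊕0 = 1
Parity bit = 1 (so all 15 bits XOR to 0).

010110101010101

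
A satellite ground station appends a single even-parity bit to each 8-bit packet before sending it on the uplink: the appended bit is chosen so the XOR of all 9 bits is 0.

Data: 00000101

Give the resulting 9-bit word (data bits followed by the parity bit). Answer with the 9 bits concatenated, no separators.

XOR of the 8 data bits: 0⊕0⊕0⊕0⊕0⊕1⊕0⊕1 = 0
Parity bit = 0 (so all 9 bits XOR to 0).

000001010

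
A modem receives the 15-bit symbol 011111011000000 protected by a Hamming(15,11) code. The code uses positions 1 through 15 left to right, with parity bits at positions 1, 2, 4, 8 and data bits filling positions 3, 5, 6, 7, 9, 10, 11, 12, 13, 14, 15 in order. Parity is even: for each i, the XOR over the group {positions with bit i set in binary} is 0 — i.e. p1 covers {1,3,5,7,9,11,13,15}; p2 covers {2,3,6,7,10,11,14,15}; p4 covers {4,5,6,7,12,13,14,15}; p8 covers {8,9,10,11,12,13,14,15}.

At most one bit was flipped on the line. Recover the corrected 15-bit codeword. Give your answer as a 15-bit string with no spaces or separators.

011111111000000

s1 (pos 1,3,5,7,9,11,13,15): 0⊕1⊕1⊕0⊕1⊕0⊕0⊕0 = 1
s2 (pos 2,3,6,7,10,11,14,15): 1⊕1⊕1⊕0⊕0⊕0⊕0⊕0 = 1
s4 (pos 4,5,6,7,12,13,14,15): 1⊕1⊕1⊕0⊕0⊕0⊕0⊕0 = 1
s8 (pos 8,9,10,11,12,13,14,15): 1⊕1⊕0⊕0⊕0⊕0⊕0⊕0 = 0
Syndrome s8…s1 = 0111 → error at position 7.
Flip position 7: 011111011000000 → 011111111000000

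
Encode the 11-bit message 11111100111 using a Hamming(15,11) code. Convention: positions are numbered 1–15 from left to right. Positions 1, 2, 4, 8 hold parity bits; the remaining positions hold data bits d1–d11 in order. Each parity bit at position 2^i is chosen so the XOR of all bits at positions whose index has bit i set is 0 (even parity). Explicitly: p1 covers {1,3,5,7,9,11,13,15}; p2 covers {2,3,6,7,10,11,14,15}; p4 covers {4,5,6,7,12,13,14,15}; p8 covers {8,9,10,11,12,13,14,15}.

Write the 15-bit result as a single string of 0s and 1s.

Place data at non-parity positions: p1 p2 1 p4 1 1 1 p8 1 1 0 0 1 1 1
p1 (pos 1,3,5,7,9,11,13,15): XOR of data positions = 1⊕1⊕1⊕1⊕0⊕1⊕1 = 0
p2 (pos 2,3,6,7,10,11,14,15): XOR of data positions = 1⊕1⊕1⊕1⊕0⊕1⊕1 = 0
p4 (pos 4,5,6,7,12,13,14,15): XOR of data positions = 1⊕1⊕1⊕0⊕1⊕1⊕1 = 0
p8 (pos 8,9,10,11,12,13,14,15): XOR of data positions = 1⊕1⊕0⊕0⊕1⊕1⊕1 = 1
Codeword: 001011111100111

001011111100111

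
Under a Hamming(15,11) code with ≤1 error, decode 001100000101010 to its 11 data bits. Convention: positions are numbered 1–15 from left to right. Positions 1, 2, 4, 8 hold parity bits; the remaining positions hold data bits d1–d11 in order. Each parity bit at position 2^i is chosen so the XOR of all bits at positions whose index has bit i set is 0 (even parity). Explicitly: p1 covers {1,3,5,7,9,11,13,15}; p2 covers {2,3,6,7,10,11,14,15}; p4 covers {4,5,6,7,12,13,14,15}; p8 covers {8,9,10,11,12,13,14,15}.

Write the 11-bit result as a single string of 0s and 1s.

s1 (pos 1,3,5,7,9,11,13,15): 0⊕1⊕0⊕0⊕0⊕0⊕0⊕0 = 1
s2 (pos 2,3,6,7,10,11,14,15): 0⊕1⊕0⊕0⊕1⊕0⊕1⊕0 = 1
s4 (pos 4,5,6,7,12,13,14,15): 1⊕0⊕0⊕0⊕1⊕0⊕1⊕0 = 1
s8 (pos 8,9,10,11,12,13,14,15): 0⊕0⊕1⊕0⊕1⊕0⊕1⊕0 = 1
Syndrome s8…s1 = 1111 → error at position 15.
Flip position 15: 001100000101010 → 001100000101011
Read data bits from positions 3,5,6,7,9,10,11,12,13,14,15: 10000101011

10000101011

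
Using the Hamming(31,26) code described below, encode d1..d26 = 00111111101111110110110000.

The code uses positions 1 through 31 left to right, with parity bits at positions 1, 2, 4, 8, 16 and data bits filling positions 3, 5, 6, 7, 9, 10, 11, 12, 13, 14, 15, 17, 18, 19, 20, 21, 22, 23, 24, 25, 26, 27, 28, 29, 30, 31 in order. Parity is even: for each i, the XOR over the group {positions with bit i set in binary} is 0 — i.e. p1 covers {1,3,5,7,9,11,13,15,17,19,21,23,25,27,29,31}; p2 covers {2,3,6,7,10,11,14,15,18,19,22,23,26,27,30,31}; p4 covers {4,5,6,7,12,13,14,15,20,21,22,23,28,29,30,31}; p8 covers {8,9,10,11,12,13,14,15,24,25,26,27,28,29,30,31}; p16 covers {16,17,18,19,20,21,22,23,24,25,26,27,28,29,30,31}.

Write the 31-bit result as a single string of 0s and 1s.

0000011111111011111110110110000

Place data at non-parity positions: p1 p2 0 p4 0 1 1 p8 1 1 1 1 1 0 1 p16 1 1 1 1 1 0 1 1 0 1 1 0 0 0 0
p1 (pos 1,3,5,7,9,11,13,15,17,19,21,23,25,27,29,31): XOR of data positions = 0⊕0⊕1⊕1⊕1⊕1⊕1⊕1⊕1⊕1⊕1⊕0⊕1⊕0⊕0 = 0
p2 (pos 2,3,6,7,10,11,14,15,18,19,22,23,26,27,30,31): XOR of data positions = 0⊕1⊕1⊕1⊕1⊕0⊕1⊕1⊕1⊕0⊕1⊕1⊕1⊕0⊕0 = 0
p4 (pos 4,5,6,7,12,13,14,15,20,21,22,23,28,29,30,31): XOR of data positions = 0⊕1⊕1⊕1⊕1⊕0⊕1⊕1⊕1⊕0⊕1⊕0⊕0⊕0⊕0 = 0
p8 (pos 8,9,10,11,12,13,14,15,24,25,26,27,28,29,30,31): XOR of data positions = 1⊕1⊕1⊕1⊕1⊕0⊕1⊕1⊕0⊕1⊕1⊕0⊕0⊕0⊕0 = 1
p16 (pos 16,17,18,19,20,21,22,23,24,25,26,27,28,29,30,31): XOR of data positions = 1⊕1⊕1⊕1⊕1⊕0⊕1⊕1⊕0⊕1⊕1⊕0⊕0⊕0⊕0 = 1
Codeword: 0000011111111011111110110110000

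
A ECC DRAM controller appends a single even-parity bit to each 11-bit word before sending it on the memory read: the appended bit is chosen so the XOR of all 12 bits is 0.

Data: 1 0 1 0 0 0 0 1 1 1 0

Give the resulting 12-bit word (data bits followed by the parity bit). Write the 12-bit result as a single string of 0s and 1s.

XOR of the 11 data bits: 1⊕0⊕1⊕0⊕0⊕0⊕0⊕1⊕1⊕1⊕0 = 1
Parity bit = 1 (so all 12 bits XOR to 0).

101000011101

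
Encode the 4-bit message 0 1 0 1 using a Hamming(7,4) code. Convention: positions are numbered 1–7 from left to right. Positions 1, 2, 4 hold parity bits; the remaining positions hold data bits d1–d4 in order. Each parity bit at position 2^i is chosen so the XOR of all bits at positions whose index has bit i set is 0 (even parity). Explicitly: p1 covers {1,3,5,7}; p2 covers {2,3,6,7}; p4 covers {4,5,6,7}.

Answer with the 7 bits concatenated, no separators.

Place data at non-parity positions: p1 p2 0 p4 1 0 1
p1 (pos 1,3,5,7): XOR of data positions = 0⊕1⊕1 = 0
p2 (pos 2,3,6,7): XOR of data positions = 0⊕0⊕1 = 1
p4 (pos 4,5,6,7): XOR of data positions = 1⊕0⊕1 = 0
Codeword: 0100101

0100101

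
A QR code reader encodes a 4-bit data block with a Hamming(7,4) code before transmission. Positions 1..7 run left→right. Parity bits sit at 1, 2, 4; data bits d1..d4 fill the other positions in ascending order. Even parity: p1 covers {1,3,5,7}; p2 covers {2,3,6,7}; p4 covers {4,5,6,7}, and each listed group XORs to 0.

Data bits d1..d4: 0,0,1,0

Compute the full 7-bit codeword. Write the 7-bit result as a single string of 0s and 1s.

0101010

Place data at non-parity positions: p1 p2 0 p4 0 1 0
p1 (pos 1,3,5,7): XOR of data positions = 0⊕0⊕0 = 0
p2 (pos 2,3,6,7): XOR of data positions = 0⊕1⊕0 = 1
p4 (pos 4,5,6,7): XOR of data positions = 0⊕1⊕0 = 1
Codeword: 0101010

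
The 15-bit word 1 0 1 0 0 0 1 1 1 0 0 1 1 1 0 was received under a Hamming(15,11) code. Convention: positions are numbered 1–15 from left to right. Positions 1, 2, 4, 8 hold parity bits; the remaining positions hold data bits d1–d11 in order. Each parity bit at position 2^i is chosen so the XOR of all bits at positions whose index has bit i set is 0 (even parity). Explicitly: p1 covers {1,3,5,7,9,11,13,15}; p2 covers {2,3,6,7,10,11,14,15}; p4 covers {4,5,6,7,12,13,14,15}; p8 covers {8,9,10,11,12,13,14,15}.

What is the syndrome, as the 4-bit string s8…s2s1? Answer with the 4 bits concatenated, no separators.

s1 (pos 1,3,5,7,9,11,13,15): 1⊕1⊕0⊕1⊕1⊕0⊕1⊕0 = 1
s2 (pos 2,3,6,7,10,11,14,15): 0⊕1⊕0⊕1⊕0⊕0⊕1⊕0 = 1
s4 (pos 4,5,6,7,12,13,14,15): 0⊕0⊕0⊕1⊕1⊕1⊕1⊕0 = 0
s8 (pos 8,9,10,11,12,13,14,15): 1⊕1⊕0⊕0⊕1⊕1⊕1⊕0 = 1
Syndrome s8…s1 = 1011 → error at position 11.

1011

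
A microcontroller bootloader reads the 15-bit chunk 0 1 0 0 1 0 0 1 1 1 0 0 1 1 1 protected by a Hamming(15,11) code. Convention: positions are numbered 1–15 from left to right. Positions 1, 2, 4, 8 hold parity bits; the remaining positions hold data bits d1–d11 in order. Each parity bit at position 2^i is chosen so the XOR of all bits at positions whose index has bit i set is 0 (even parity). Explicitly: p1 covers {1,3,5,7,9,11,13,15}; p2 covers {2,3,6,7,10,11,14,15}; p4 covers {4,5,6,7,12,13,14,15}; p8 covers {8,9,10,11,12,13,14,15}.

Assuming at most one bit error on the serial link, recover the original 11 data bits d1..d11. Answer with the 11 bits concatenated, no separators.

s1 (pos 1,3,5,7,9,11,13,15): 0⊕0⊕1⊕0⊕1⊕0⊕1⊕1 = 0
s2 (pos 2,3,6,7,10,11,14,15): 1⊕0⊕0⊕0⊕1⊕0⊕1⊕1 = 0
s4 (pos 4,5,6,7,12,13,14,15): 0⊕1⊕0⊕0⊕0⊕1⊕1⊕1 = 0
s8 (pos 8,9,10,11,12,13,14,15): 1⊕1⊕1⊕0⊕0⊕1⊕1⊕1 = 0
Syndrome s8…s1 = 0000 → no error.
Read data bits from positions 3,5,6,7,9,10,11,12,13,14,15: 01001100111

01001100111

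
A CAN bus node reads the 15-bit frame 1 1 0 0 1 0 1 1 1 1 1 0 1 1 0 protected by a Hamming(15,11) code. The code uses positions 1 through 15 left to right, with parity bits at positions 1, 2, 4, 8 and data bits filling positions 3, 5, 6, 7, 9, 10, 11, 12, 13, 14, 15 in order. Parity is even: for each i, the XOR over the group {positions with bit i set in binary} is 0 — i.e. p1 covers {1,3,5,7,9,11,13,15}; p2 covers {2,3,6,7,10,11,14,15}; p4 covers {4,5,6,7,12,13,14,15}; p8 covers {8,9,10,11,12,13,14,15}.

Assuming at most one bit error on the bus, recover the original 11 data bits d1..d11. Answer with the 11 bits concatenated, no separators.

01011110110

s1 (pos 1,3,5,7,9,11,13,15): 1⊕0⊕1⊕1⊕1⊕1⊕1⊕0 = 0
s2 (pos 2,3,6,7,10,11,14,15): 1⊕0⊕0⊕1⊕1⊕1⊕1⊕0 = 1
s4 (pos 4,5,6,7,12,13,14,15): 0⊕1⊕0⊕1⊕0⊕1⊕1⊕0 = 0
s8 (pos 8,9,10,11,12,13,14,15): 1⊕1⊕1⊕1⊕0⊕1⊕1⊕0 = 0
Syndrome s8…s1 = 0010 → error at position 2.
Flip position 2: 110010111110110 → 100010111110110
Read data bits from positions 3,5,6,7,9,10,11,12,13,14,15: 01011110110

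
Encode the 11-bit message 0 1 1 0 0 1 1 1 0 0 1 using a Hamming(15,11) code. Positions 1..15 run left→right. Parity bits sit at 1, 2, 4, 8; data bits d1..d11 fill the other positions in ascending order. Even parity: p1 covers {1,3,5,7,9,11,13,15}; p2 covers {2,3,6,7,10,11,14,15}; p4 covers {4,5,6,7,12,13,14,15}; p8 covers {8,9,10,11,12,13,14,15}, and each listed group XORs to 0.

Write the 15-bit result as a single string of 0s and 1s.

100011000111001

Place data at non-parity positions: p1 p2 0 p4 1 1 0 p8 0 1 1 1 0 0 1
p1 (pos 1,3,5,7,9,11,13,15): XOR of data positions = 0⊕1⊕0⊕0⊕1⊕0⊕1 = 1
p2 (pos 2,3,6,7,10,11,14,15): XOR of data positions = 0⊕1⊕0⊕1⊕1⊕0⊕1 = 0
p4 (pos 4,5,6,7,12,13,14,15): XOR of data positions = 1⊕1⊕0⊕1⊕0⊕0⊕1 = 0
p8 (pos 8,9,10,11,12,13,14,15): XOR of data positions = 0⊕1⊕1⊕1⊕0⊕0⊕1 = 0
Codeword: 100011000111001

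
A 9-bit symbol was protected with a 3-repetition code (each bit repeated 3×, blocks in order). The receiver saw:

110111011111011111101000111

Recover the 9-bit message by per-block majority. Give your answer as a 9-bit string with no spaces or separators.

111111101

Block 1 (110): 2 ones → 1
Block 2 (111): 3 ones → 1
Block 3 (011): 2 ones → 1
Block 4 (111): 3 ones → 1
Block 5 (011): 2 ones → 1
Block 6 (111): 3 ones → 1
Block 7 (101): 2 ones → 1
Block 8 (000): 0 ones → 0
Block 9 (111): 3 ones → 1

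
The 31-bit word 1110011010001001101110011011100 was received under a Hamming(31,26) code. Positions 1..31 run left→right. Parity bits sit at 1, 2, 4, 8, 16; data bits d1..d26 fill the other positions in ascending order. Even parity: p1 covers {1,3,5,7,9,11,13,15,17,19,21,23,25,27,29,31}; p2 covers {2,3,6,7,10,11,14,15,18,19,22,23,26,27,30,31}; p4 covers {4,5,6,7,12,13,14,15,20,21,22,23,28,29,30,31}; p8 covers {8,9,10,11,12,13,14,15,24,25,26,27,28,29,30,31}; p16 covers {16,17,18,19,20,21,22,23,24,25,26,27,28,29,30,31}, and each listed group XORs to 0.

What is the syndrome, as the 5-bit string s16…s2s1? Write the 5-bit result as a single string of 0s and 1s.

01101

s1 (pos 1,3,5,7,9,11,13,15,17,19,21,23,25,27,29,31): 1⊕1⊕0⊕1⊕1⊕0⊕1⊕0⊕1⊕1⊕1⊕0⊕1⊕1⊕1⊕0 = 1
s2 (pos 2,3,6,7,10,11,14,15,18,19,22,23,26,27,30,31): 1⊕1⊕1⊕1⊕0⊕0⊕0⊕0⊕0⊕1⊕0⊕0⊕0⊕1⊕0⊕0 = 0
s4 (pos 4,5,6,7,12,13,14,15,20,21,22,23,28,29,30,31): 0⊕0⊕1⊕1⊕0⊕1⊕0⊕0⊕1⊕1⊕0⊕0⊕1⊕1⊕0⊕0 = 1
s8 (pos 8,9,10,11,12,13,14,15,24,25,26,27,28,29,30,31): 0⊕1⊕0⊕0⊕0⊕1⊕0⊕0⊕1⊕1⊕0⊕1⊕1⊕1⊕0⊕0 = 1
s16 (pos 16,17,18,19,20,21,22,23,24,25,26,27,28,29,30,31): 1⊕1⊕0⊕1⊕1⊕1⊕0⊕0⊕1⊕1⊕0⊕1⊕1⊕1⊕0⊕0 = 0
Syndrome s16…s1 = 01101 → error at position 13.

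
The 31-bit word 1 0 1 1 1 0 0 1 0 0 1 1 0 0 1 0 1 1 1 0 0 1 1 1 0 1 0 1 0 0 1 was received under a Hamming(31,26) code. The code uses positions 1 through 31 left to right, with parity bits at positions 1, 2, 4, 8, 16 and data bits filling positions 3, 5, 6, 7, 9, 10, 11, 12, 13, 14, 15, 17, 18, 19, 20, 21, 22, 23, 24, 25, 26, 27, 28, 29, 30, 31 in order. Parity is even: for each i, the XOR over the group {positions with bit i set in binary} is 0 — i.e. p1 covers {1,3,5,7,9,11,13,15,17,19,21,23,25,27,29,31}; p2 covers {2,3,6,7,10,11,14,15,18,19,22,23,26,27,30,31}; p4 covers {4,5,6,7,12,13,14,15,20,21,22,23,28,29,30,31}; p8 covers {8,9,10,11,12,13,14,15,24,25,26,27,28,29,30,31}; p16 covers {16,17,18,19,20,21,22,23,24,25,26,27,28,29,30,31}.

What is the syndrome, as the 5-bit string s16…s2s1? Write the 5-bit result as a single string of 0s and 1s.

10011

s1 (pos 1,3,5,7,9,11,13,15,17,19,21,23,25,27,29,31): 1⊕1⊕1⊕0⊕0⊕1⊕0⊕1⊕1⊕1⊕0⊕1⊕0⊕0⊕0⊕1 = 1
s2 (pos 2,3,6,7,10,11,14,15,18,19,22,23,26,27,30,31): 0⊕1⊕0⊕0⊕0⊕1⊕0⊕1⊕1⊕1⊕1⊕1⊕1⊕0⊕0⊕1 = 1
s4 (pos 4,5,6,7,12,13,14,15,20,21,22,23,28,29,30,31): 1⊕1⊕0⊕0⊕1⊕0⊕0⊕1⊕0⊕0⊕1⊕1⊕1⊕0⊕0⊕1 = 0
s8 (pos 8,9,10,11,12,13,14,15,24,25,26,27,28,29,30,31): 1⊕0⊕0⊕1⊕1⊕0⊕0⊕1⊕1⊕0⊕1⊕0⊕1⊕0⊕0⊕1 = 0
s16 (pos 16,17,18,19,20,21,22,23,24,25,26,27,28,29,30,31): 0⊕1⊕1⊕1⊕0⊕0⊕1⊕1⊕1⊕0⊕1⊕0⊕1⊕0⊕0⊕1 = 1
Syndrome s16…s1 = 10011 → error at position 19.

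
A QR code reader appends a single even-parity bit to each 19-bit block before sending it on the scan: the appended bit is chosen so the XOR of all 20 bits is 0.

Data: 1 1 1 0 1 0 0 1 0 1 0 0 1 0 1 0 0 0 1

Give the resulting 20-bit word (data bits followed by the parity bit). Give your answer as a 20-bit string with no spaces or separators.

11101001010010100011

XOR of the 19 data bits: 1⊕1⊕1⊕0⊕1⊕0⊕0⊕1⊕0⊕1⊕0⊕0⊕1⊕0⊕1⊕0⊕0⊕0⊕1 = 1
Parity bit = 1 (so all 20 bits XOR to 0).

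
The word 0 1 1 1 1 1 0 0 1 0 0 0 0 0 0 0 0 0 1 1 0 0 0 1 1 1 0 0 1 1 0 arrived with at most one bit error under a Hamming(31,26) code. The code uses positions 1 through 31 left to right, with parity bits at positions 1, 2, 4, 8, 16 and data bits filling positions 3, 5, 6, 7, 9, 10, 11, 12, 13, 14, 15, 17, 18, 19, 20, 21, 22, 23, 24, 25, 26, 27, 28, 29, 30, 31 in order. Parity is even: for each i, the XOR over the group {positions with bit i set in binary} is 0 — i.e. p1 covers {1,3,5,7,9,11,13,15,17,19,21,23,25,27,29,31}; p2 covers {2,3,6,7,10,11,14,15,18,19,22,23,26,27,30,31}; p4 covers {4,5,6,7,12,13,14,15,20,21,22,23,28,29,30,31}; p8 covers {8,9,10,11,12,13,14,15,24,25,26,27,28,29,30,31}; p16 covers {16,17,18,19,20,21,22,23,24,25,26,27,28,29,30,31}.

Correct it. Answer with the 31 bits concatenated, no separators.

s1 (pos 1,3,5,7,9,11,13,15,17,19,21,23,25,27,29,31): 0⊕1⊕1⊕0⊕1⊕0⊕0⊕0⊕0⊕1⊕0⊕0⊕1⊕0⊕1⊕0 = 0
s2 (pos 2,3,6,7,10,11,14,15,18,19,22,23,26,27,30,31): 1⊕1⊕1⊕0⊕0⊕0⊕0⊕0⊕0⊕1⊕0⊕0⊕1⊕0⊕1⊕0 = 0
s4 (pos 4,5,6,7,12,13,14,15,20,21,22,23,28,29,30,31): 1⊕1⊕1⊕0⊕0⊕0⊕0⊕0⊕1⊕0⊕0⊕0⊕0⊕1⊕1⊕0 = 0
s8 (pos 8,9,10,11,12,13,14,15,24,25,26,27,28,29,30,31): 0⊕1⊕0⊕0⊕0⊕0⊕0⊕0⊕1⊕1⊕1⊕0⊕0⊕1⊕1⊕0 = 0
s16 (pos 16,17,18,19,20,21,22,23,24,25,26,27,28,29,30,31): 0⊕0⊕0⊕1⊕1⊕0⊕0⊕0⊕1⊕1⊕1⊕0⊕0⊕1⊕1⊕0 = 1
Syndrome s16…s1 = 10000 → error at position 16.
Flip position 16: 0111110010000000001100011100110 → 0111110010000001001100011100110

0111110010000001001100011100110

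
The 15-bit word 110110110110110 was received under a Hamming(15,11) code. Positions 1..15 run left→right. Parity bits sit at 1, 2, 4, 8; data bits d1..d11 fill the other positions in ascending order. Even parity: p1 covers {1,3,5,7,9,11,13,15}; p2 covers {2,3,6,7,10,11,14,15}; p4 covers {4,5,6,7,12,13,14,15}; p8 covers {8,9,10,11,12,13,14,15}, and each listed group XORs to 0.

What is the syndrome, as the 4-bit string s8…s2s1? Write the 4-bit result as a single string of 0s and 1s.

1111

s1 (pos 1,3,5,7,9,11,13,15): 1⊕0⊕1⊕1⊕0⊕1⊕1⊕0 = 1
s2 (pos 2,3,6,7,10,11,14,15): 1⊕0⊕0⊕1⊕1⊕1⊕1⊕0 = 1
s4 (pos 4,5,6,7,12,13,14,15): 1⊕1⊕0⊕1⊕0⊕1⊕1⊕0 = 1
s8 (pos 8,9,10,11,12,13,14,15): 1⊕0⊕1⊕1⊕0⊕1⊕1⊕0 = 1
Syndrome s8…s1 = 1111 → error at position 15.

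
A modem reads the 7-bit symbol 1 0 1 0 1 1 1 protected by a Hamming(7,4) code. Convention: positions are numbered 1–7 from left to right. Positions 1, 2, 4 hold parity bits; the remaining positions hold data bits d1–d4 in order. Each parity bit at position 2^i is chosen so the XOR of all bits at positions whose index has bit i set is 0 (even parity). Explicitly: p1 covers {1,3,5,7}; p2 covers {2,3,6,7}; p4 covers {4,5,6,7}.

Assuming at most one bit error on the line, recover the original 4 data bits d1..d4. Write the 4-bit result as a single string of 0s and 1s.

s1 (pos 1,3,5,7): 1⊕1⊕1⊕1 = 0
s2 (pos 2,3,6,7): 0⊕1⊕1⊕1 = 1
s4 (pos 4,5,6,7): 0⊕1⊕1⊕1 = 1
Syndrome s4…s1 = 110 → error at position 6.
Flip position 6: 1010111 → 1010101
Read data bits from positions 3,5,6,7: 1101

1101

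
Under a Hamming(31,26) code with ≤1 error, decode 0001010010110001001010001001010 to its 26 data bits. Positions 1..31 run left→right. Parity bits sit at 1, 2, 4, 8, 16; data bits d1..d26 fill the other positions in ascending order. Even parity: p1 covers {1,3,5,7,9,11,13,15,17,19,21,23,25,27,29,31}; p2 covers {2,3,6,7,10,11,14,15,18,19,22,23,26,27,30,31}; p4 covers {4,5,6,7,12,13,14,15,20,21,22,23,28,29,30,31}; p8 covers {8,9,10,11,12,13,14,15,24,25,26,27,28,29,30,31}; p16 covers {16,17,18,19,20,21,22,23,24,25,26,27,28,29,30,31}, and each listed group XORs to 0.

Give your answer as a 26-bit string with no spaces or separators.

s1 (pos 1,3,5,7,9,11,13,15,17,19,21,23,25,27,29,31): 0⊕0⊕0⊕0⊕1⊕1⊕0⊕0⊕0⊕1⊕1⊕0⊕1⊕0⊕0⊕0 = 1
s2 (pos 2,3,6,7,10,11,14,15,18,19,22,23,26,27,30,31): 0⊕0⊕1⊕0⊕0⊕1⊕0⊕0⊕0⊕1⊕0⊕0⊕0⊕0⊕1⊕0 = 0
s4 (pos 4,5,6,7,12,13,14,15,20,21,22,23,28,29,30,31): 1⊕0⊕1⊕0⊕1⊕0⊕0⊕0⊕0⊕1⊕0⊕0⊕1⊕0⊕1⊕0 = 0
s8 (pos 8,9,10,11,12,13,14,15,24,25,26,27,28,29,30,31): 0⊕1⊕0⊕1⊕1⊕0⊕0⊕0⊕0⊕1⊕0⊕0⊕1⊕0⊕1⊕0 = 0
s16 (pos 16,17,18,19,20,21,22,23,24,25,26,27,28,29,30,31): 1⊕0⊕0⊕1⊕0⊕1⊕0⊕0⊕0⊕1⊕0⊕0⊕1⊕0⊕1⊕0 = 0
Syndrome s16…s1 = 00001 → error at position 1.
Flip position 1: 0001010010110001001010001001010 → 1001010010110001001010001001010
Read data bits from positions 3,5,6,7,9,10,11,12,13,14,15,17,18,19,20,21,22,23,24,25,26,27,28,29,30,31: 00101011000001010001001010

00101011000001010001001010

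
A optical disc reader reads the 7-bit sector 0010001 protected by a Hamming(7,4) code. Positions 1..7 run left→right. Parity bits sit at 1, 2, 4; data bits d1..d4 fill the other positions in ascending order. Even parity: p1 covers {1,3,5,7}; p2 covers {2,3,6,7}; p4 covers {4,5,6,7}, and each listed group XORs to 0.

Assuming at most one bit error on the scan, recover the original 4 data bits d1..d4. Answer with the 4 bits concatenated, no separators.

s1 (pos 1,3,5,7): 0⊕1⊕0⊕1 = 0
s2 (pos 2,3,6,7): 0⊕1⊕0⊕1 = 0
s4 (pos 4,5,6,7): 0⊕0⊕0⊕1 = 1
Syndrome s4…s1 = 100 → error at position 4.
Flip position 4: 0010001 → 0011001
Read data bits from positions 3,5,6,7: 1001

1001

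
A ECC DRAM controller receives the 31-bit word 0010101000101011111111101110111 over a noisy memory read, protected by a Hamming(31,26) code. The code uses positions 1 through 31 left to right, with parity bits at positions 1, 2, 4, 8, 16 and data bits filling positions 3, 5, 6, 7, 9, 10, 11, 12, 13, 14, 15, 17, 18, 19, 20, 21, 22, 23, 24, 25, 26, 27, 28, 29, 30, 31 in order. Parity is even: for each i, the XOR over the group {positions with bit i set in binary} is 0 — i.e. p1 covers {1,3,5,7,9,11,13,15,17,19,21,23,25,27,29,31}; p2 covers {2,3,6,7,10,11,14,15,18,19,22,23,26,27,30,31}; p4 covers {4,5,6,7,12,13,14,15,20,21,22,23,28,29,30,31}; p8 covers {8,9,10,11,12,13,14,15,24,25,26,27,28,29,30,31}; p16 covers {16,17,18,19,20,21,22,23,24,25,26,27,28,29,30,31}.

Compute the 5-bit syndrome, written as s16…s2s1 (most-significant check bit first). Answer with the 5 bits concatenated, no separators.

01100

s1 (pos 1,3,5,7,9,11,13,15,17,19,21,23,25,27,29,31): 0⊕1⊕1⊕1⊕0⊕1⊕1⊕1⊕1⊕1⊕1⊕1⊕1⊕1⊕1⊕1 = 0
s2 (pos 2,3,6,7,10,11,14,15,18,19,22,23,26,27,30,31): 0⊕1⊕0⊕1⊕0⊕1⊕0⊕1⊕1⊕1⊕1⊕1⊕1⊕1⊕1⊕1 = 0
s4 (pos 4,5,6,7,12,13,14,15,20,21,22,23,28,29,30,31): 0⊕1⊕0⊕1⊕0⊕1⊕0⊕1⊕1⊕1⊕1⊕1⊕0⊕1⊕1⊕1 = 1
s8 (pos 8,9,10,11,12,13,14,15,24,25,26,27,28,29,30,31): 0⊕0⊕0⊕1⊕0⊕1⊕0⊕1⊕0⊕1⊕1⊕1⊕0⊕1⊕1⊕1 = 1
s16 (pos 16,17,18,19,20,21,22,23,24,25,26,27,28,29,30,31): 1⊕1⊕1⊕1⊕1⊕1⊕1⊕1⊕0⊕1⊕1⊕1⊕0⊕1⊕1⊕1 = 0
Syndrome s16…s1 = 01100 → error at position 12.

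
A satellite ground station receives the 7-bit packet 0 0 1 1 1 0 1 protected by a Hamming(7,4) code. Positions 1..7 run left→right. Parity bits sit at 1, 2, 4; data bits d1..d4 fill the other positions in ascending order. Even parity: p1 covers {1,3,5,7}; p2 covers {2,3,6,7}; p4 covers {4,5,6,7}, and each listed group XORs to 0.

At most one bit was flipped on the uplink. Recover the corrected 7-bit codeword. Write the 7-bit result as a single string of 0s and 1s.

0011001

s1 (pos 1,3,5,7): 0⊕1⊕1⊕1 = 1
s2 (pos 2,3,6,7): 0⊕1⊕0⊕1 = 0
s4 (pos 4,5,6,7): 1⊕1⊕0⊕1 = 1
Syndrome s4…s1 = 101 → error at position 5.
Flip position 5: 0011101 → 0011001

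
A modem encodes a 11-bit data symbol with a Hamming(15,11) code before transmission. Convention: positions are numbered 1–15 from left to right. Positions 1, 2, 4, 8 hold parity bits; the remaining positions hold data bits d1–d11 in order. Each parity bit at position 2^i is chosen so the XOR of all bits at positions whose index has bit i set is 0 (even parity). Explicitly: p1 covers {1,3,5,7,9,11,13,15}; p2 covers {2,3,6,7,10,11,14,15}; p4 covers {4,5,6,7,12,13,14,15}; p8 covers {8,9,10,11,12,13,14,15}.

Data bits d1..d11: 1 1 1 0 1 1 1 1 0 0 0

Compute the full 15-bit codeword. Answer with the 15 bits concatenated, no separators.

001111001111000

Place data at non-parity positions: p1 p2 1 p4 1 1 0 p8 1 1 1 1 0 0 0
p1 (pos 1,3,5,7,9,11,13,15): XOR of data positions = 1⊕1⊕0⊕1⊕1⊕0⊕0 = 0
p2 (pos 2,3,6,7,10,11,14,15): XOR of data positions = 1⊕1⊕0⊕1⊕1⊕0⊕0 = 0
p4 (pos 4,5,6,7,12,13,14,15): XOR of data positions = 1⊕1⊕0⊕1⊕0⊕0⊕0 = 1
p8 (pos 8,9,10,11,12,13,14,15): XOR of data positions = 1⊕1⊕1⊕1⊕0⊕0⊕0 = 0
Codeword: 001111001111000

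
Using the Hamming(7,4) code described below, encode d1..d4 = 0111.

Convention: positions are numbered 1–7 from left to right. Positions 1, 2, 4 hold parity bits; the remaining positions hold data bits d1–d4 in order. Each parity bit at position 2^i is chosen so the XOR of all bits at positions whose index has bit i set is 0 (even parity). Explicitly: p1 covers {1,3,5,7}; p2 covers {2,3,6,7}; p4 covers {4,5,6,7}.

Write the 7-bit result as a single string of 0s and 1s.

Place data at non-parity positions: p1 p2 0 p4 1 1 1
p1 (pos 1,3,5,7): XOR of data positions = 0⊕1⊕1 = 0
p2 (pos 2,3,6,7): XOR of data positions = 0⊕1⊕1 = 0
p4 (pos 4,5,6,7): XOR of data positions = 1⊕1⊕1 = 1
Codeword: 0001111

0001111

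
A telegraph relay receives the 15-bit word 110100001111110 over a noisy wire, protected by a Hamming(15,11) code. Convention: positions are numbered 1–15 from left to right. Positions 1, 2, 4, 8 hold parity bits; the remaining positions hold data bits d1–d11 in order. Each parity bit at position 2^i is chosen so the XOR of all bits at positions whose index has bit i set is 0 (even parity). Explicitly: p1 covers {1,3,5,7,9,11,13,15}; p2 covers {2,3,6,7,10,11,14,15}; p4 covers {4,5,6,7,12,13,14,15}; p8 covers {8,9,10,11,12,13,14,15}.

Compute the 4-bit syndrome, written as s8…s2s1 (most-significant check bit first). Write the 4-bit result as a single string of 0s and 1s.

s1 (pos 1,3,5,7,9,11,13,15): 1⊕0⊕0⊕0⊕1⊕1⊕1⊕0 = 0
s2 (pos 2,3,6,7,10,11,14,15): 1⊕0⊕0⊕0⊕1⊕1⊕1⊕0 = 0
s4 (pos 4,5,6,7,12,13,14,15): 1⊕0⊕0⊕0⊕1⊕1⊕1⊕0 = 0
s8 (pos 8,9,10,11,12,13,14,15): 0⊕1⊕1⊕1⊕1⊕1⊕1⊕0 = 0
Syndrome s8…s1 = 0000 → no error.

0000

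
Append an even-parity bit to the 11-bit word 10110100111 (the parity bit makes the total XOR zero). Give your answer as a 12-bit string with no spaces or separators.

101101001111

XOR of the 11 data bits: 1⊕0⊕1⊕1⊕0⊕1⊕0⊕0⊕1⊕1⊕1 = 1
Parity bit = 1 (so all 12 bits XOR to 0).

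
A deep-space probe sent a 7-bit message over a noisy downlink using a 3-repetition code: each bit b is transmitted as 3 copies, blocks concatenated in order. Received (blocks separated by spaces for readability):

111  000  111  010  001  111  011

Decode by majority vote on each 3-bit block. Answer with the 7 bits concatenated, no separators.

1010011

Block 1 (111): 3 ones → 1
Block 2 (000): 0 ones → 0
Block 3 (111): 3 ones → 1
Block 4 (010): 1 one → 0
Block 5 (001): 1 one → 0
Block 6 (111): 3 ones → 1
Block 7 (011): 2 ones → 1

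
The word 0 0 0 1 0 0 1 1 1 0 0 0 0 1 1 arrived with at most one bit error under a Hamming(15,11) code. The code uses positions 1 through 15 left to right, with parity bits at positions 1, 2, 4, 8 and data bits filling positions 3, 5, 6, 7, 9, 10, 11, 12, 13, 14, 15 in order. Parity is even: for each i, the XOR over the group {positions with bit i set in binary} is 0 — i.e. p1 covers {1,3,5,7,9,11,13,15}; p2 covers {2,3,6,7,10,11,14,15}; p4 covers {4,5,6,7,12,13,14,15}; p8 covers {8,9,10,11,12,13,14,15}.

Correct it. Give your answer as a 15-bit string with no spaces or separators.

s1 (pos 1,3,5,7,9,11,13,15): 0⊕0⊕0⊕1⊕1⊕0⊕0⊕1 = 1
s2 (pos 2,3,6,7,10,11,14,15): 0⊕0⊕0⊕1⊕0⊕0⊕1⊕1 = 1
s4 (pos 4,5,6,7,12,13,14,15): 1⊕0⊕0⊕1⊕0⊕0⊕1⊕1 = 0
s8 (pos 8,9,10,11,12,13,14,15): 1⊕1⊕0⊕0⊕0⊕0⊕1⊕1 = 0
Syndrome s8…s1 = 0011 → error at position 3.
Flip position 3: 000100111000011 → 001100111000011

001100111000011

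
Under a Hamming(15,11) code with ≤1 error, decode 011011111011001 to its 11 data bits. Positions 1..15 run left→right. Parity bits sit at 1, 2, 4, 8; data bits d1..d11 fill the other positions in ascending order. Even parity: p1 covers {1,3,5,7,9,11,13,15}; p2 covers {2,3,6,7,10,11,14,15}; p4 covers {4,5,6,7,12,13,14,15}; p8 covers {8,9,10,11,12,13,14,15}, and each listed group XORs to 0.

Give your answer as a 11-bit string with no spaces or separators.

11111010001

s1 (pos 1,3,5,7,9,11,13,15): 0⊕1⊕1⊕1⊕1⊕1⊕0⊕1 = 0
s2 (pos 2,3,6,7,10,11,14,15): 1⊕1⊕1⊕1⊕0⊕1⊕0⊕1 = 0
s4 (pos 4,5,6,7,12,13,14,15): 0⊕1⊕1⊕1⊕1⊕0⊕0⊕1 = 1
s8 (pos 8,9,10,11,12,13,14,15): 1⊕1⊕0⊕1⊕1⊕0⊕0⊕1 = 1
Syndrome s8…s1 = 1100 → error at position 12.
Flip position 12: 011011111011001 → 011011111010001
Read data bits from positions 3,5,6,7,9,10,11,12,13,14,15: 11111010001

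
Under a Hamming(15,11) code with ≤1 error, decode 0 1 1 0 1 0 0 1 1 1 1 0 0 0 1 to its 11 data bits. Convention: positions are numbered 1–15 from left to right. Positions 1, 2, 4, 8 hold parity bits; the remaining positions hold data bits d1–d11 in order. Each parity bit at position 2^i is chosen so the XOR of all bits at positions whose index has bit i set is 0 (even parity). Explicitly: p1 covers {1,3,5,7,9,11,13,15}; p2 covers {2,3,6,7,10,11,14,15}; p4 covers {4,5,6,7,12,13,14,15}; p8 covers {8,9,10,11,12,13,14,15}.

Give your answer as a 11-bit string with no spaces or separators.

s1 (pos 1,3,5,7,9,11,13,15): 0⊕1⊕1⊕0⊕1⊕1⊕0⊕1 = 1
s2 (pos 2,3,6,7,10,11,14,15): 1⊕1⊕0⊕0⊕1⊕1⊕0⊕1 = 1
s4 (pos 4,5,6,7,12,13,14,15): 0⊕1⊕0⊕0⊕0⊕0⊕0⊕1 = 0
s8 (pos 8,9,10,11,12,13,14,15): 1⊕1⊕1⊕1⊕0⊕0⊕0⊕1 = 1
Syndrome s8…s1 = 1011 → error at position 11.
Flip position 11: 011010011110001 → 011010011100001
Read data bits from positions 3,5,6,7,9,10,11,12,13,14,15: 11001100001

11001100001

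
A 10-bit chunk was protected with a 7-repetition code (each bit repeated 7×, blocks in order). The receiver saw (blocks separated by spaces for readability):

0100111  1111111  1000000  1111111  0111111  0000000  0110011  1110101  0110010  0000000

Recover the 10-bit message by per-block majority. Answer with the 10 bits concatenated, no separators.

1101101100

Block 1 (0100111): 4 ones → 1
Block 2 (1111111): 7 ones → 1
Block 3 (1000000): 1 one → 0
Block 4 (1111111): 7 ones → 1
Block 5 (0111111): 6 ones → 1
Block 6 (0000000): 0 ones → 0
Block 7 (0110011): 4 ones → 1
Block 8 (1110101): 5 ones → 1
Block 9 (0110010): 3 ones → 0
Block 10 (0000000): 0 ones → 0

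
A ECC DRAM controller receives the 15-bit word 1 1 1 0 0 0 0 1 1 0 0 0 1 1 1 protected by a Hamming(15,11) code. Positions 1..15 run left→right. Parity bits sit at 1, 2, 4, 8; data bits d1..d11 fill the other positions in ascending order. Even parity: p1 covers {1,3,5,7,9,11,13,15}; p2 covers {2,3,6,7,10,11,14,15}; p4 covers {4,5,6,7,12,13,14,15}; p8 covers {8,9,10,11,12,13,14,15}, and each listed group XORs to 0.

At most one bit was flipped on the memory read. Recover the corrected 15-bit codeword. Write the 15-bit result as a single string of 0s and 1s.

s1 (pos 1,3,5,7,9,11,13,15): 1⊕1⊕0⊕0⊕1⊕0⊕1⊕1 = 1
s2 (pos 2,3,6,7,10,11,14,15): 1⊕1⊕0⊕0⊕0⊕0⊕1⊕1 = 0
s4 (pos 4,5,6,7,12,13,14,15): 0⊕0⊕0⊕0⊕0⊕1⊕1⊕1 = 1
s8 (pos 8,9,10,11,12,13,14,15): 1⊕1⊕0⊕0⊕0⊕1⊕1⊕1 = 1
Syndrome s8…s1 = 1101 → error at position 13.
Flip position 13: 111000011000111 → 111000011000011

111000011000011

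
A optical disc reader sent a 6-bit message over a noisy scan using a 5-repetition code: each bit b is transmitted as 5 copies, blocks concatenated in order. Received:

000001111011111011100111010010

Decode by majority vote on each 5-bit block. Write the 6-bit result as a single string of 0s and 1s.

Block 1 (00000): 0 ones → 0
Block 2 (11110): 4 ones → 1
Block 3 (11111): 5 ones → 1
Block 4 (01110): 3 ones → 1
Block 5 (01110): 3 ones → 1
Block 6 (10010): 2 ones → 0

011110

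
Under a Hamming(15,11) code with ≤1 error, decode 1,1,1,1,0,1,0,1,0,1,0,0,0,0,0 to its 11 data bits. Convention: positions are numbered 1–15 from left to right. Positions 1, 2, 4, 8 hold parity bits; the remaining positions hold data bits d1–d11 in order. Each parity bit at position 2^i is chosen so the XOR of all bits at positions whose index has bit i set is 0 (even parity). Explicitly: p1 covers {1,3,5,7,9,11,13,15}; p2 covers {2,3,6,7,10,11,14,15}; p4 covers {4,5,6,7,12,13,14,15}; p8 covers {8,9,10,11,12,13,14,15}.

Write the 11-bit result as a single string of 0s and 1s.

10100100000

s1 (pos 1,3,5,7,9,11,13,15): 1⊕1⊕0⊕0⊕0⊕0⊕0⊕0 = 0
s2 (pos 2,3,6,7,10,11,14,15): 1⊕1⊕1⊕0⊕1⊕0⊕0⊕0 = 0
s4 (pos 4,5,6,7,12,13,14,15): 1⊕0⊕1⊕0⊕0⊕0⊕0⊕0 = 0
s8 (pos 8,9,10,11,12,13,14,15): 1⊕0⊕1⊕0⊕0⊕0⊕0⊕0 = 0
Syndrome s8…s1 = 0000 → no error.
Read data bits from positions 3,5,6,7,9,10,11,12,13,14,15: 10100100000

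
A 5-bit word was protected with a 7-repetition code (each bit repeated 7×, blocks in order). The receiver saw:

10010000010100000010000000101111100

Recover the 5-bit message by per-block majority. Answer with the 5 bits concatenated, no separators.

Block 1 (1001000): 2 ones → 0
Block 2 (0010100): 2 ones → 0
Block 3 (0000100): 1 one → 0
Block 4 (0000010): 1 one → 0
Block 5 (1111100): 5 ones → 1

00001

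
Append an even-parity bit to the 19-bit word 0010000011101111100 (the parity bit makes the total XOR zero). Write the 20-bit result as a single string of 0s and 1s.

XOR of the 19 data bits: 0⊕0⊕1⊕0⊕0⊕0⊕0⊕0⊕1⊕1⊕1⊕0⊕1⊕1⊕1⊕1⊕1⊕0⊕0 = 1
Parity bit = 1 (so all 20 bits XOR to 0).

00100000111011111001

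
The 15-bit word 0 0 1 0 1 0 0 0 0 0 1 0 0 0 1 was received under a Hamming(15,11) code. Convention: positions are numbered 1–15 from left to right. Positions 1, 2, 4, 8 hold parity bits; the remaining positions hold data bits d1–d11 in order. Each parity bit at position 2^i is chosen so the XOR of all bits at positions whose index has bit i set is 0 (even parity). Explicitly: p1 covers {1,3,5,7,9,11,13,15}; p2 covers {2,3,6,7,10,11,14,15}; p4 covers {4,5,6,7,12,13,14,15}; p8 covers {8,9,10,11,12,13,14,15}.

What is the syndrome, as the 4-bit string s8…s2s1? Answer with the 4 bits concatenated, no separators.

0010

s1 (pos 1,3,5,7,9,11,13,15): 0⊕1⊕1⊕0⊕0⊕1⊕0⊕1 = 0
s2 (pos 2,3,6,7,10,11,14,15): 0⊕1⊕0⊕0⊕0⊕1⊕0⊕1 = 1
s4 (pos 4,5,6,7,12,13,14,15): 0⊕1⊕0⊕0⊕0⊕0⊕0⊕1 = 0
s8 (pos 8,9,10,11,12,13,14,15): 0⊕0⊕0⊕1⊕0⊕0⊕0⊕1 = 0
Syndrome s8…s1 = 0010 → error at position 2.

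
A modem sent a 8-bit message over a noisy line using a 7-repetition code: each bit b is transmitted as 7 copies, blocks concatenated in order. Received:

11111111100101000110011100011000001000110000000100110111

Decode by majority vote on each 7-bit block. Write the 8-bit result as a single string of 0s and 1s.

11010001

Block 1 (1111111): 7 ones → 1
Block 2 (1100101): 4 ones → 1
Block 3 (0001100): 2 ones → 0
Block 4 (1110001): 4 ones → 1
Block 5 (1000001): 2 ones → 0
Block 6 (0001100): 2 ones → 0
Block 7 (0000010): 1 one → 0
Block 8 (0110111): 5 ones → 1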